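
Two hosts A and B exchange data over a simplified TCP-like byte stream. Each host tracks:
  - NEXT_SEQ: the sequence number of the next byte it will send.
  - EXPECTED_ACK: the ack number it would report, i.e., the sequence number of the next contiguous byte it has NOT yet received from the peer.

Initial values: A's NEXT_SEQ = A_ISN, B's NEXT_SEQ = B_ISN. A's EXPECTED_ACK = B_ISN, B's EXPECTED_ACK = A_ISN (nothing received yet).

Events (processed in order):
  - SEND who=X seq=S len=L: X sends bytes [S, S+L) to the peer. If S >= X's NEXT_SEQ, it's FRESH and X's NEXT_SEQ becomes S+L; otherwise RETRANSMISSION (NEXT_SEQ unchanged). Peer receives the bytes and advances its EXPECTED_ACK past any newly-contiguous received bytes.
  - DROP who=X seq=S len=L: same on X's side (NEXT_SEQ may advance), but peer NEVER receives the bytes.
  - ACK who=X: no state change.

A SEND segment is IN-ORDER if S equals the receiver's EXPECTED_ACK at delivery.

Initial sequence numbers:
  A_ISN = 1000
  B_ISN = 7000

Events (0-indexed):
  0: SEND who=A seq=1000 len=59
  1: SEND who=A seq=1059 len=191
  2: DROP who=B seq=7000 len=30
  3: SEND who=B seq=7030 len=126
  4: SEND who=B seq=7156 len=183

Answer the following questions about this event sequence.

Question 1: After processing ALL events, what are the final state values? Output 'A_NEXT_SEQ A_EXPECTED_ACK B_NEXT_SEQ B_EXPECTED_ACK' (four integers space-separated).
After event 0: A_seq=1059 A_ack=7000 B_seq=7000 B_ack=1059
After event 1: A_seq=1250 A_ack=7000 B_seq=7000 B_ack=1250
After event 2: A_seq=1250 A_ack=7000 B_seq=7030 B_ack=1250
After event 3: A_seq=1250 A_ack=7000 B_seq=7156 B_ack=1250
After event 4: A_seq=1250 A_ack=7000 B_seq=7339 B_ack=1250

Answer: 1250 7000 7339 1250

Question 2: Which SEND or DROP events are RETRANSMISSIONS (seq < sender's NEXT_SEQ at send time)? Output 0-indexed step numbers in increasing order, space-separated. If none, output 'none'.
Answer: none

Derivation:
Step 0: SEND seq=1000 -> fresh
Step 1: SEND seq=1059 -> fresh
Step 2: DROP seq=7000 -> fresh
Step 3: SEND seq=7030 -> fresh
Step 4: SEND seq=7156 -> fresh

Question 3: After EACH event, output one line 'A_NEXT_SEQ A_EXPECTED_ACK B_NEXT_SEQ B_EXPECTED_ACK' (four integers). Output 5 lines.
1059 7000 7000 1059
1250 7000 7000 1250
1250 7000 7030 1250
1250 7000 7156 1250
1250 7000 7339 1250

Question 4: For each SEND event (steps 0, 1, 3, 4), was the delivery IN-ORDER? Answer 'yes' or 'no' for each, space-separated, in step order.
Step 0: SEND seq=1000 -> in-order
Step 1: SEND seq=1059 -> in-order
Step 3: SEND seq=7030 -> out-of-order
Step 4: SEND seq=7156 -> out-of-order

Answer: yes yes no no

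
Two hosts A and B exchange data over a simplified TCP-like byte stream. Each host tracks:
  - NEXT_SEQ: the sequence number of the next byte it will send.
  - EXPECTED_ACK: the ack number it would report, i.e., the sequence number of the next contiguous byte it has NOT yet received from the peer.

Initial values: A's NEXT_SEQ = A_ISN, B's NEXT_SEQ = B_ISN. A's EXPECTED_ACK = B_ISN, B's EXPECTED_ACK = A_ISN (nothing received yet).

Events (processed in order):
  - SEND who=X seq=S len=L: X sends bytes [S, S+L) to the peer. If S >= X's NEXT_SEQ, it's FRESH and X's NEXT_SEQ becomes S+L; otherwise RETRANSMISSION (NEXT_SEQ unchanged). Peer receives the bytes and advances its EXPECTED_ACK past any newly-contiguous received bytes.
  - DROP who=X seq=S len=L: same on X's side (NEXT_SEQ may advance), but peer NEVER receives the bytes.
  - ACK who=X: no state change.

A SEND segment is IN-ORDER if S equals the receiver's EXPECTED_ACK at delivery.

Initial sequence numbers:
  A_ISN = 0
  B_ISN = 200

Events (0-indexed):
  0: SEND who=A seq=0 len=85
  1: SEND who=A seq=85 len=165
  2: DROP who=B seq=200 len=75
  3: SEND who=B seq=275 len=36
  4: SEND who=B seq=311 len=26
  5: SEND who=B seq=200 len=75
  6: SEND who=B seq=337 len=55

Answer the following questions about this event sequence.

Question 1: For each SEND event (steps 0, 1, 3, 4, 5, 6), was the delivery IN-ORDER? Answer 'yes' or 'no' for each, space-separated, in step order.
Step 0: SEND seq=0 -> in-order
Step 1: SEND seq=85 -> in-order
Step 3: SEND seq=275 -> out-of-order
Step 4: SEND seq=311 -> out-of-order
Step 5: SEND seq=200 -> in-order
Step 6: SEND seq=337 -> in-order

Answer: yes yes no no yes yes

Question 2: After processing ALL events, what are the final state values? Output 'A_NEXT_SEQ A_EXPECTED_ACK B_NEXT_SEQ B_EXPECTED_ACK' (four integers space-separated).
Answer: 250 392 392 250

Derivation:
After event 0: A_seq=85 A_ack=200 B_seq=200 B_ack=85
After event 1: A_seq=250 A_ack=200 B_seq=200 B_ack=250
After event 2: A_seq=250 A_ack=200 B_seq=275 B_ack=250
After event 3: A_seq=250 A_ack=200 B_seq=311 B_ack=250
After event 4: A_seq=250 A_ack=200 B_seq=337 B_ack=250
After event 5: A_seq=250 A_ack=337 B_seq=337 B_ack=250
After event 6: A_seq=250 A_ack=392 B_seq=392 B_ack=250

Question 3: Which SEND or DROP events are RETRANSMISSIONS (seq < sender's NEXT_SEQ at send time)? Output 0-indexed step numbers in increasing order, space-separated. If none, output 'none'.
Step 0: SEND seq=0 -> fresh
Step 1: SEND seq=85 -> fresh
Step 2: DROP seq=200 -> fresh
Step 3: SEND seq=275 -> fresh
Step 4: SEND seq=311 -> fresh
Step 5: SEND seq=200 -> retransmit
Step 6: SEND seq=337 -> fresh

Answer: 5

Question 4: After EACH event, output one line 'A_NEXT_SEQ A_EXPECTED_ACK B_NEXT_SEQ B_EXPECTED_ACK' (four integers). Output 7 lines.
85 200 200 85
250 200 200 250
250 200 275 250
250 200 311 250
250 200 337 250
250 337 337 250
250 392 392 250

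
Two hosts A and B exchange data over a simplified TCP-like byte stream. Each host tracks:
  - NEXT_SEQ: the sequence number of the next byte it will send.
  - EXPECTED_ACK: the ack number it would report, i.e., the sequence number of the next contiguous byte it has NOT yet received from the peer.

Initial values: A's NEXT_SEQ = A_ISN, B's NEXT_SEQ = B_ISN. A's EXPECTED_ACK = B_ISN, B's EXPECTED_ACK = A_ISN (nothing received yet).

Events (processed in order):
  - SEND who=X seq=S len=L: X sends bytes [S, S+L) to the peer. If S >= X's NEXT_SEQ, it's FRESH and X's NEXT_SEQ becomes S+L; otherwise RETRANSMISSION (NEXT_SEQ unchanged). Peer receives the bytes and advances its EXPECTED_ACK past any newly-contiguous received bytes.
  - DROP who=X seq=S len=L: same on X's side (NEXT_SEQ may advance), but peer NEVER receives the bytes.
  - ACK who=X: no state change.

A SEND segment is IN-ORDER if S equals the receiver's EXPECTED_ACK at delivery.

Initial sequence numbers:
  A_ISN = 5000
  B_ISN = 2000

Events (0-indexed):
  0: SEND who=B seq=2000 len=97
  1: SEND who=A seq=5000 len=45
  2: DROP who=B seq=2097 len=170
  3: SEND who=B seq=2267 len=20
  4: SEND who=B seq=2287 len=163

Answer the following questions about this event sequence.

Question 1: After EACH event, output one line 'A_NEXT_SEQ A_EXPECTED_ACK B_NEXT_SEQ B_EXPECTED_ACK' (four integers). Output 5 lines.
5000 2097 2097 5000
5045 2097 2097 5045
5045 2097 2267 5045
5045 2097 2287 5045
5045 2097 2450 5045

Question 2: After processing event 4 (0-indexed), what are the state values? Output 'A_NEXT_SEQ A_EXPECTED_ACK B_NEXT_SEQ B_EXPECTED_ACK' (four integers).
After event 0: A_seq=5000 A_ack=2097 B_seq=2097 B_ack=5000
After event 1: A_seq=5045 A_ack=2097 B_seq=2097 B_ack=5045
After event 2: A_seq=5045 A_ack=2097 B_seq=2267 B_ack=5045
After event 3: A_seq=5045 A_ack=2097 B_seq=2287 B_ack=5045
After event 4: A_seq=5045 A_ack=2097 B_seq=2450 B_ack=5045

5045 2097 2450 5045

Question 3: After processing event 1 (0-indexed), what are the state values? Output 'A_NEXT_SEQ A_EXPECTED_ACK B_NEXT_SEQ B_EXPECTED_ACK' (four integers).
After event 0: A_seq=5000 A_ack=2097 B_seq=2097 B_ack=5000
After event 1: A_seq=5045 A_ack=2097 B_seq=2097 B_ack=5045

5045 2097 2097 5045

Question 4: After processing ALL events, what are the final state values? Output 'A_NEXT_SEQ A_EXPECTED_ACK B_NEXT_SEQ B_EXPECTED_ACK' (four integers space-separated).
Answer: 5045 2097 2450 5045

Derivation:
After event 0: A_seq=5000 A_ack=2097 B_seq=2097 B_ack=5000
After event 1: A_seq=5045 A_ack=2097 B_seq=2097 B_ack=5045
After event 2: A_seq=5045 A_ack=2097 B_seq=2267 B_ack=5045
After event 3: A_seq=5045 A_ack=2097 B_seq=2287 B_ack=5045
After event 4: A_seq=5045 A_ack=2097 B_seq=2450 B_ack=5045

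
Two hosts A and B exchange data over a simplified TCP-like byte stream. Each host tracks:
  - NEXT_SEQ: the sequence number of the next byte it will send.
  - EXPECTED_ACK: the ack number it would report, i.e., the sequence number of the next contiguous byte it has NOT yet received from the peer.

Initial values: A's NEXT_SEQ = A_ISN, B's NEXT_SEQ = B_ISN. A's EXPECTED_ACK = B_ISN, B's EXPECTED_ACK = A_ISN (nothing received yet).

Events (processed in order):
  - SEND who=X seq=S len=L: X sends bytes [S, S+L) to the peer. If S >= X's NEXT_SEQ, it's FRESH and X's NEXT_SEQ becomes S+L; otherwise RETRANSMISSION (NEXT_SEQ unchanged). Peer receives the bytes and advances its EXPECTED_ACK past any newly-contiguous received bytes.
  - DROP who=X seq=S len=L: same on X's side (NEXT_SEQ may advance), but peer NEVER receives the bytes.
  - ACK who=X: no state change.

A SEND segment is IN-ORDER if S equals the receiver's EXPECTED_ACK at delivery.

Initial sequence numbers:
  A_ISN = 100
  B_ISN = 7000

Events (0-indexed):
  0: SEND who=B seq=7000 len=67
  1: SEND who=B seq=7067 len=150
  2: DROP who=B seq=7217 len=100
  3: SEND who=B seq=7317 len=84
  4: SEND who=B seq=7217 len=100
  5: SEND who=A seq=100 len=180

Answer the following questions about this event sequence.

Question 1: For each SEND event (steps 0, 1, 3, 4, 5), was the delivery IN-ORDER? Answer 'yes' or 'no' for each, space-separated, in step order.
Step 0: SEND seq=7000 -> in-order
Step 1: SEND seq=7067 -> in-order
Step 3: SEND seq=7317 -> out-of-order
Step 4: SEND seq=7217 -> in-order
Step 5: SEND seq=100 -> in-order

Answer: yes yes no yes yes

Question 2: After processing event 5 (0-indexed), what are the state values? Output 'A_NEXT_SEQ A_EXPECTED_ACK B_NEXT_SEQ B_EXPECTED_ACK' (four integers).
After event 0: A_seq=100 A_ack=7067 B_seq=7067 B_ack=100
After event 1: A_seq=100 A_ack=7217 B_seq=7217 B_ack=100
After event 2: A_seq=100 A_ack=7217 B_seq=7317 B_ack=100
After event 3: A_seq=100 A_ack=7217 B_seq=7401 B_ack=100
After event 4: A_seq=100 A_ack=7401 B_seq=7401 B_ack=100
After event 5: A_seq=280 A_ack=7401 B_seq=7401 B_ack=280

280 7401 7401 280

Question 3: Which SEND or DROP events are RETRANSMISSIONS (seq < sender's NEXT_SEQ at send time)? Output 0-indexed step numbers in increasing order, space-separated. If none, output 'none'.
Step 0: SEND seq=7000 -> fresh
Step 1: SEND seq=7067 -> fresh
Step 2: DROP seq=7217 -> fresh
Step 3: SEND seq=7317 -> fresh
Step 4: SEND seq=7217 -> retransmit
Step 5: SEND seq=100 -> fresh

Answer: 4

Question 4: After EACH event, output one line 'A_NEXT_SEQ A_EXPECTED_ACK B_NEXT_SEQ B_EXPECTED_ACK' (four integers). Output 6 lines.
100 7067 7067 100
100 7217 7217 100
100 7217 7317 100
100 7217 7401 100
100 7401 7401 100
280 7401 7401 280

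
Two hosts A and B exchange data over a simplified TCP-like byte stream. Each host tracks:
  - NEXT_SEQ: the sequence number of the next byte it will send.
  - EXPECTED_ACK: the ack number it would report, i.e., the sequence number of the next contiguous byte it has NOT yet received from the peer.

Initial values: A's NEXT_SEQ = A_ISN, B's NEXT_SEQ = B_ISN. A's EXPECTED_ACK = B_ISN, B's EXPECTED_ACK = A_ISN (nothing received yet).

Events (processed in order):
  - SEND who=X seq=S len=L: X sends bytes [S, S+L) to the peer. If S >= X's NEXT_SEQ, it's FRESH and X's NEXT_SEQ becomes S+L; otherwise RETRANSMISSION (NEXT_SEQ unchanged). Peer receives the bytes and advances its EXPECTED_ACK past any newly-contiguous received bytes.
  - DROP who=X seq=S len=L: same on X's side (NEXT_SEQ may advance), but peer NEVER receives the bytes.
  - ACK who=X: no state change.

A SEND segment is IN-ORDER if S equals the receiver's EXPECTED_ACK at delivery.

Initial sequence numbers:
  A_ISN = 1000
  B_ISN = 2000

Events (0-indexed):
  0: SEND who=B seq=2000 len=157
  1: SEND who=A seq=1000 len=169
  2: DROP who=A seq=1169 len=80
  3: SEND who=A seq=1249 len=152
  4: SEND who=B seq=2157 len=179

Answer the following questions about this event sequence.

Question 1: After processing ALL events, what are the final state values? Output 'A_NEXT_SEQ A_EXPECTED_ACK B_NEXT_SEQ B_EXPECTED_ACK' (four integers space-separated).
After event 0: A_seq=1000 A_ack=2157 B_seq=2157 B_ack=1000
After event 1: A_seq=1169 A_ack=2157 B_seq=2157 B_ack=1169
After event 2: A_seq=1249 A_ack=2157 B_seq=2157 B_ack=1169
After event 3: A_seq=1401 A_ack=2157 B_seq=2157 B_ack=1169
After event 4: A_seq=1401 A_ack=2336 B_seq=2336 B_ack=1169

Answer: 1401 2336 2336 1169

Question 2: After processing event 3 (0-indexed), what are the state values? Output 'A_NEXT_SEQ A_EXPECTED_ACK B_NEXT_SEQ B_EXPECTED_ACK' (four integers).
After event 0: A_seq=1000 A_ack=2157 B_seq=2157 B_ack=1000
After event 1: A_seq=1169 A_ack=2157 B_seq=2157 B_ack=1169
After event 2: A_seq=1249 A_ack=2157 B_seq=2157 B_ack=1169
After event 3: A_seq=1401 A_ack=2157 B_seq=2157 B_ack=1169

1401 2157 2157 1169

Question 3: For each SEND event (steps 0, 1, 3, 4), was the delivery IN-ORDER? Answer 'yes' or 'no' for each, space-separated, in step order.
Step 0: SEND seq=2000 -> in-order
Step 1: SEND seq=1000 -> in-order
Step 3: SEND seq=1249 -> out-of-order
Step 4: SEND seq=2157 -> in-order

Answer: yes yes no yes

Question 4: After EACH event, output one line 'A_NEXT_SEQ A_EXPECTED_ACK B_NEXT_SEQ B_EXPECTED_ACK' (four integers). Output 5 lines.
1000 2157 2157 1000
1169 2157 2157 1169
1249 2157 2157 1169
1401 2157 2157 1169
1401 2336 2336 1169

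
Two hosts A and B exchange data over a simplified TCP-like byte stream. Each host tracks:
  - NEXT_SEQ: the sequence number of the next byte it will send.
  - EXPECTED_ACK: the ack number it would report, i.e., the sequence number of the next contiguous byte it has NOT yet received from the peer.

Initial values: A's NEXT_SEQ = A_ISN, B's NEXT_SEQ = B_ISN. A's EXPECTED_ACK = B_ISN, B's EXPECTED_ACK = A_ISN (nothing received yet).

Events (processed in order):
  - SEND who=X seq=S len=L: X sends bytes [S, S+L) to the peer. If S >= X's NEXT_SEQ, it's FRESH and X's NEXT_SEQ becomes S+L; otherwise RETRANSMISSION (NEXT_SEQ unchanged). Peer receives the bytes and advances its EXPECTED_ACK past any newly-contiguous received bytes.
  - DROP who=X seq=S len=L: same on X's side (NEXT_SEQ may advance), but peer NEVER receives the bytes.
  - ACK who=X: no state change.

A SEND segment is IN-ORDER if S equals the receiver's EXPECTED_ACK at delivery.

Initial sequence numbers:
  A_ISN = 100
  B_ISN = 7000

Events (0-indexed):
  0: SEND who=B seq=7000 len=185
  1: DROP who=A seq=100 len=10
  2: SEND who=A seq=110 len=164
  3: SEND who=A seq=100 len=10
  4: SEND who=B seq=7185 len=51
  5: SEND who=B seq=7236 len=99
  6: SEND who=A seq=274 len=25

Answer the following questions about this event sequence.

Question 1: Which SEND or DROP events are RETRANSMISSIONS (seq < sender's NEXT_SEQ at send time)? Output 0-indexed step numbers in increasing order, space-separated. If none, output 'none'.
Answer: 3

Derivation:
Step 0: SEND seq=7000 -> fresh
Step 1: DROP seq=100 -> fresh
Step 2: SEND seq=110 -> fresh
Step 3: SEND seq=100 -> retransmit
Step 4: SEND seq=7185 -> fresh
Step 5: SEND seq=7236 -> fresh
Step 6: SEND seq=274 -> fresh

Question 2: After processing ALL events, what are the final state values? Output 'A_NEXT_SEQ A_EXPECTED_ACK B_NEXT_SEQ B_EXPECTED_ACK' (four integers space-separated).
Answer: 299 7335 7335 299

Derivation:
After event 0: A_seq=100 A_ack=7185 B_seq=7185 B_ack=100
After event 1: A_seq=110 A_ack=7185 B_seq=7185 B_ack=100
After event 2: A_seq=274 A_ack=7185 B_seq=7185 B_ack=100
After event 3: A_seq=274 A_ack=7185 B_seq=7185 B_ack=274
After event 4: A_seq=274 A_ack=7236 B_seq=7236 B_ack=274
After event 5: A_seq=274 A_ack=7335 B_seq=7335 B_ack=274
After event 6: A_seq=299 A_ack=7335 B_seq=7335 B_ack=299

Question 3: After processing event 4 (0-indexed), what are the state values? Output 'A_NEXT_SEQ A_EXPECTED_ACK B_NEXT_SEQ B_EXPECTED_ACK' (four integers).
After event 0: A_seq=100 A_ack=7185 B_seq=7185 B_ack=100
After event 1: A_seq=110 A_ack=7185 B_seq=7185 B_ack=100
After event 2: A_seq=274 A_ack=7185 B_seq=7185 B_ack=100
After event 3: A_seq=274 A_ack=7185 B_seq=7185 B_ack=274
After event 4: A_seq=274 A_ack=7236 B_seq=7236 B_ack=274

274 7236 7236 274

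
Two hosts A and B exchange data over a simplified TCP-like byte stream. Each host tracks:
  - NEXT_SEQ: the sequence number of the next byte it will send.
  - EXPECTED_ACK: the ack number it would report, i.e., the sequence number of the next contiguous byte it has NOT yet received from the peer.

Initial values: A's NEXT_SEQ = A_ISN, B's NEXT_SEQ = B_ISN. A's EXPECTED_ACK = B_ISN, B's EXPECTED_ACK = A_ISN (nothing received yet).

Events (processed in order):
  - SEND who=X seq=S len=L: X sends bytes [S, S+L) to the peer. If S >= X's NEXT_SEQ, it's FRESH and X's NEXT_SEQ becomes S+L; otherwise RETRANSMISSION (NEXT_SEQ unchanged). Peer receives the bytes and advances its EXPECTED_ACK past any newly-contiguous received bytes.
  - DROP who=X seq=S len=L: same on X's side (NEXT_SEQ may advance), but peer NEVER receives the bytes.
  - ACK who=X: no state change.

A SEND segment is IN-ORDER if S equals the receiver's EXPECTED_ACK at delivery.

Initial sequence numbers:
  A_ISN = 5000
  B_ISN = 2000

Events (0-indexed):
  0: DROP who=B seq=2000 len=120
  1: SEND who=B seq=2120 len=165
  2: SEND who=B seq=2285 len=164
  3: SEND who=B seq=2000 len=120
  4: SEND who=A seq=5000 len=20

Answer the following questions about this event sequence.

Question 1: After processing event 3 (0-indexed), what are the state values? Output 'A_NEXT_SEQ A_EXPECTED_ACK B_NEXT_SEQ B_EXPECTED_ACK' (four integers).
After event 0: A_seq=5000 A_ack=2000 B_seq=2120 B_ack=5000
After event 1: A_seq=5000 A_ack=2000 B_seq=2285 B_ack=5000
After event 2: A_seq=5000 A_ack=2000 B_seq=2449 B_ack=5000
After event 3: A_seq=5000 A_ack=2449 B_seq=2449 B_ack=5000

5000 2449 2449 5000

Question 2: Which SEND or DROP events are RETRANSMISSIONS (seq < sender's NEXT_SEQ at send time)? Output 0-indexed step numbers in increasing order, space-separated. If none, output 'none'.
Answer: 3

Derivation:
Step 0: DROP seq=2000 -> fresh
Step 1: SEND seq=2120 -> fresh
Step 2: SEND seq=2285 -> fresh
Step 3: SEND seq=2000 -> retransmit
Step 4: SEND seq=5000 -> fresh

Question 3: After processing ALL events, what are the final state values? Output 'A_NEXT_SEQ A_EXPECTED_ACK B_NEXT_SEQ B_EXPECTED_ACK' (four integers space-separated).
After event 0: A_seq=5000 A_ack=2000 B_seq=2120 B_ack=5000
After event 1: A_seq=5000 A_ack=2000 B_seq=2285 B_ack=5000
After event 2: A_seq=5000 A_ack=2000 B_seq=2449 B_ack=5000
After event 3: A_seq=5000 A_ack=2449 B_seq=2449 B_ack=5000
After event 4: A_seq=5020 A_ack=2449 B_seq=2449 B_ack=5020

Answer: 5020 2449 2449 5020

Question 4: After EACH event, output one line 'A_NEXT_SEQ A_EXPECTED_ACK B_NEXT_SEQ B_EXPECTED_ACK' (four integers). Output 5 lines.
5000 2000 2120 5000
5000 2000 2285 5000
5000 2000 2449 5000
5000 2449 2449 5000
5020 2449 2449 5020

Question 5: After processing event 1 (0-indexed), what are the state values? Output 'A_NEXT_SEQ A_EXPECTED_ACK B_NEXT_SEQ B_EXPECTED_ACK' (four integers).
After event 0: A_seq=5000 A_ack=2000 B_seq=2120 B_ack=5000
After event 1: A_seq=5000 A_ack=2000 B_seq=2285 B_ack=5000

5000 2000 2285 5000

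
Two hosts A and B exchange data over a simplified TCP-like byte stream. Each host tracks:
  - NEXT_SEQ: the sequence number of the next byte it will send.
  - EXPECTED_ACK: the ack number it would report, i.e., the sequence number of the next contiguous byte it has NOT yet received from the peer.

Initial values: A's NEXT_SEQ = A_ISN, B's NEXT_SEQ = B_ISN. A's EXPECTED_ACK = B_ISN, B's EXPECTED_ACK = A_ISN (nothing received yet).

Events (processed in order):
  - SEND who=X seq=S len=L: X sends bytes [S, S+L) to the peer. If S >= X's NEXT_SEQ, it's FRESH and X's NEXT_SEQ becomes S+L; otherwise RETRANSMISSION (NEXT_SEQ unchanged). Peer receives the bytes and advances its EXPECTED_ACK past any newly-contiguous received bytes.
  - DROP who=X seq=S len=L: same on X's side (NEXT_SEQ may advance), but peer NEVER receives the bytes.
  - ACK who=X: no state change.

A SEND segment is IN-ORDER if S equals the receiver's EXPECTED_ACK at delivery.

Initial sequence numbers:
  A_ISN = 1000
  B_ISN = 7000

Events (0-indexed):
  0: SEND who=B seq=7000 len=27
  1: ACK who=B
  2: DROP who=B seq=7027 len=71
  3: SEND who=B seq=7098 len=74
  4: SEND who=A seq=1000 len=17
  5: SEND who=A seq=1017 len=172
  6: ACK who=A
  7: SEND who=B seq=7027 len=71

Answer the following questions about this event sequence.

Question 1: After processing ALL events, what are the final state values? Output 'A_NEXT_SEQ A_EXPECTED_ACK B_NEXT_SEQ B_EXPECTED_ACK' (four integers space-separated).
After event 0: A_seq=1000 A_ack=7027 B_seq=7027 B_ack=1000
After event 1: A_seq=1000 A_ack=7027 B_seq=7027 B_ack=1000
After event 2: A_seq=1000 A_ack=7027 B_seq=7098 B_ack=1000
After event 3: A_seq=1000 A_ack=7027 B_seq=7172 B_ack=1000
After event 4: A_seq=1017 A_ack=7027 B_seq=7172 B_ack=1017
After event 5: A_seq=1189 A_ack=7027 B_seq=7172 B_ack=1189
After event 6: A_seq=1189 A_ack=7027 B_seq=7172 B_ack=1189
After event 7: A_seq=1189 A_ack=7172 B_seq=7172 B_ack=1189

Answer: 1189 7172 7172 1189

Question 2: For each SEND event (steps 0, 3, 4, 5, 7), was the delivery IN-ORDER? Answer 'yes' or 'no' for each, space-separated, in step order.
Answer: yes no yes yes yes

Derivation:
Step 0: SEND seq=7000 -> in-order
Step 3: SEND seq=7098 -> out-of-order
Step 4: SEND seq=1000 -> in-order
Step 5: SEND seq=1017 -> in-order
Step 7: SEND seq=7027 -> in-order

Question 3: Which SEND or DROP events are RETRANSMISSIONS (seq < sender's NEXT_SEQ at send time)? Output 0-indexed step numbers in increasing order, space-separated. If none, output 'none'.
Answer: 7

Derivation:
Step 0: SEND seq=7000 -> fresh
Step 2: DROP seq=7027 -> fresh
Step 3: SEND seq=7098 -> fresh
Step 4: SEND seq=1000 -> fresh
Step 5: SEND seq=1017 -> fresh
Step 7: SEND seq=7027 -> retransmit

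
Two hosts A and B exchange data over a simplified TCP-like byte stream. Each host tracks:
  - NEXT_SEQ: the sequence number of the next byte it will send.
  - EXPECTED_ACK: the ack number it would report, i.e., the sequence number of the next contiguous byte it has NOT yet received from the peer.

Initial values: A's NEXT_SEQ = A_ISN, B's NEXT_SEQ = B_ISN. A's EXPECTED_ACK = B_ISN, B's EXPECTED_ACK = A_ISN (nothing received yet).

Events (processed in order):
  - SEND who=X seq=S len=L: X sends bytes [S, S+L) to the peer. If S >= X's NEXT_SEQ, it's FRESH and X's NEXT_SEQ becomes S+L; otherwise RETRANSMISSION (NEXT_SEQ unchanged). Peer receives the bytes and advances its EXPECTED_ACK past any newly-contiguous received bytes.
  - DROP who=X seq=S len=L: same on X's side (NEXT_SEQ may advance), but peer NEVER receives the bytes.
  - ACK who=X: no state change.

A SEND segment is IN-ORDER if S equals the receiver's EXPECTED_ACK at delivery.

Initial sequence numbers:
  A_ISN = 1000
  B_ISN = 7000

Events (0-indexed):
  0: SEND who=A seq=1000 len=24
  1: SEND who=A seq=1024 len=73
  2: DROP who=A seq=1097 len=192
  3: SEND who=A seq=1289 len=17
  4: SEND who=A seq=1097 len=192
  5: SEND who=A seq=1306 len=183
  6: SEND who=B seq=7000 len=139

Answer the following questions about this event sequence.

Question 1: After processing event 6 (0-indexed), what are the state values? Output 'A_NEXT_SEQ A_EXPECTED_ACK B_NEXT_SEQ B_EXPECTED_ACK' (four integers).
After event 0: A_seq=1024 A_ack=7000 B_seq=7000 B_ack=1024
After event 1: A_seq=1097 A_ack=7000 B_seq=7000 B_ack=1097
After event 2: A_seq=1289 A_ack=7000 B_seq=7000 B_ack=1097
After event 3: A_seq=1306 A_ack=7000 B_seq=7000 B_ack=1097
After event 4: A_seq=1306 A_ack=7000 B_seq=7000 B_ack=1306
After event 5: A_seq=1489 A_ack=7000 B_seq=7000 B_ack=1489
After event 6: A_seq=1489 A_ack=7139 B_seq=7139 B_ack=1489

1489 7139 7139 1489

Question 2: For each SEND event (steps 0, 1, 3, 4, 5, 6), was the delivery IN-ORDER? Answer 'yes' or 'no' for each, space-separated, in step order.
Answer: yes yes no yes yes yes

Derivation:
Step 0: SEND seq=1000 -> in-order
Step 1: SEND seq=1024 -> in-order
Step 3: SEND seq=1289 -> out-of-order
Step 4: SEND seq=1097 -> in-order
Step 5: SEND seq=1306 -> in-order
Step 6: SEND seq=7000 -> in-order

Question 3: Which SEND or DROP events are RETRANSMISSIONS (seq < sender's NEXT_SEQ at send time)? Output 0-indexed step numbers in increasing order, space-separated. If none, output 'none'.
Step 0: SEND seq=1000 -> fresh
Step 1: SEND seq=1024 -> fresh
Step 2: DROP seq=1097 -> fresh
Step 3: SEND seq=1289 -> fresh
Step 4: SEND seq=1097 -> retransmit
Step 5: SEND seq=1306 -> fresh
Step 6: SEND seq=7000 -> fresh

Answer: 4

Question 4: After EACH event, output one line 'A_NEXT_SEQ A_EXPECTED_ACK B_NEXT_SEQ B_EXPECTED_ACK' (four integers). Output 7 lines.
1024 7000 7000 1024
1097 7000 7000 1097
1289 7000 7000 1097
1306 7000 7000 1097
1306 7000 7000 1306
1489 7000 7000 1489
1489 7139 7139 1489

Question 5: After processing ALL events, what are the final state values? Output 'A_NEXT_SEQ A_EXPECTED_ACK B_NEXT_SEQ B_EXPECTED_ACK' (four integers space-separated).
After event 0: A_seq=1024 A_ack=7000 B_seq=7000 B_ack=1024
After event 1: A_seq=1097 A_ack=7000 B_seq=7000 B_ack=1097
After event 2: A_seq=1289 A_ack=7000 B_seq=7000 B_ack=1097
After event 3: A_seq=1306 A_ack=7000 B_seq=7000 B_ack=1097
After event 4: A_seq=1306 A_ack=7000 B_seq=7000 B_ack=1306
After event 5: A_seq=1489 A_ack=7000 B_seq=7000 B_ack=1489
After event 6: A_seq=1489 A_ack=7139 B_seq=7139 B_ack=1489

Answer: 1489 7139 7139 1489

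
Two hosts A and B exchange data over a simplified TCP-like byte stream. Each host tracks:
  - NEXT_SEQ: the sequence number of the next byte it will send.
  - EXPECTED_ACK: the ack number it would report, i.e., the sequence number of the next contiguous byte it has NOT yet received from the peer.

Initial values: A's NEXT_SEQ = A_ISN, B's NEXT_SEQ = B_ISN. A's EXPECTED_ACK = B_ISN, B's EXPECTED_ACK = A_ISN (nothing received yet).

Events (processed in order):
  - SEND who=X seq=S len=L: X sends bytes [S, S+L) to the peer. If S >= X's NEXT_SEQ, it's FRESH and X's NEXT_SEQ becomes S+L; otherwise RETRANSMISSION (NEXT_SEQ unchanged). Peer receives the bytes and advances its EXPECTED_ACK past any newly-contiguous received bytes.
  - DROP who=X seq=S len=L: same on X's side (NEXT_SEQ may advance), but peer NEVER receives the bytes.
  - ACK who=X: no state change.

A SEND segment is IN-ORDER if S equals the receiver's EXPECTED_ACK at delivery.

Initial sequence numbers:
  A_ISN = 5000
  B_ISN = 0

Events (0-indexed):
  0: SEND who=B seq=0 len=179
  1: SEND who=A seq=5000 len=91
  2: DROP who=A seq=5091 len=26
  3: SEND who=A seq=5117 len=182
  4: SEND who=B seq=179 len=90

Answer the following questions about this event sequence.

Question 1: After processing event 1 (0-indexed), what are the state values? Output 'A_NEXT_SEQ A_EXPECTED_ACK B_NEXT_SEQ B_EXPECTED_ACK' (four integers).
After event 0: A_seq=5000 A_ack=179 B_seq=179 B_ack=5000
After event 1: A_seq=5091 A_ack=179 B_seq=179 B_ack=5091

5091 179 179 5091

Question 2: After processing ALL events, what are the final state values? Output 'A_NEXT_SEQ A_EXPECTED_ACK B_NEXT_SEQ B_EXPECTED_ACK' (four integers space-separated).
Answer: 5299 269 269 5091

Derivation:
After event 0: A_seq=5000 A_ack=179 B_seq=179 B_ack=5000
After event 1: A_seq=5091 A_ack=179 B_seq=179 B_ack=5091
After event 2: A_seq=5117 A_ack=179 B_seq=179 B_ack=5091
After event 3: A_seq=5299 A_ack=179 B_seq=179 B_ack=5091
After event 4: A_seq=5299 A_ack=269 B_seq=269 B_ack=5091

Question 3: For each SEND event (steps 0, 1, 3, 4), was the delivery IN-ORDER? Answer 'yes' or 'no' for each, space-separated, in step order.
Answer: yes yes no yes

Derivation:
Step 0: SEND seq=0 -> in-order
Step 1: SEND seq=5000 -> in-order
Step 3: SEND seq=5117 -> out-of-order
Step 4: SEND seq=179 -> in-order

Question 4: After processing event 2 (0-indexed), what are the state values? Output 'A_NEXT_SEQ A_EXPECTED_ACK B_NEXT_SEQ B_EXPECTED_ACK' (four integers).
After event 0: A_seq=5000 A_ack=179 B_seq=179 B_ack=5000
After event 1: A_seq=5091 A_ack=179 B_seq=179 B_ack=5091
After event 2: A_seq=5117 A_ack=179 B_seq=179 B_ack=5091

5117 179 179 5091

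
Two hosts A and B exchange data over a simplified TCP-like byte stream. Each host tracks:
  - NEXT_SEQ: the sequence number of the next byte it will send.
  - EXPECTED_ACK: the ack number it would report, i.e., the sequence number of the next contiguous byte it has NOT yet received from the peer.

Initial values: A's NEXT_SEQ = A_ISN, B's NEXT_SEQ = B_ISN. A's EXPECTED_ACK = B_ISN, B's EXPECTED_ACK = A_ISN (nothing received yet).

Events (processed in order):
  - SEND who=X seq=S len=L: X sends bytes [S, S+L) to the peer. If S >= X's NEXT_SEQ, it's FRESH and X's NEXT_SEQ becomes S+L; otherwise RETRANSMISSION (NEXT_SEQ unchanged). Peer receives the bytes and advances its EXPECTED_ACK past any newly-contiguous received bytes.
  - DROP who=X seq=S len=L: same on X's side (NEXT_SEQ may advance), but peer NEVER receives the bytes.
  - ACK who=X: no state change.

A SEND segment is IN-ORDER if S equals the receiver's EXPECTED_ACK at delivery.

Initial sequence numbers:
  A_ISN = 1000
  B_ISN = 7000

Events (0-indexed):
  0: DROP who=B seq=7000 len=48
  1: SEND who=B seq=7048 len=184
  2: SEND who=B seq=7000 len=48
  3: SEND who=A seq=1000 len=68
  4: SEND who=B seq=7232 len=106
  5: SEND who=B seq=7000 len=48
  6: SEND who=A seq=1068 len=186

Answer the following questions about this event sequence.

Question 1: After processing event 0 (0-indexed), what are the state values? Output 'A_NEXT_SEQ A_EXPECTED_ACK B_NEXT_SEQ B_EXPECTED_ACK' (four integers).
After event 0: A_seq=1000 A_ack=7000 B_seq=7048 B_ack=1000

1000 7000 7048 1000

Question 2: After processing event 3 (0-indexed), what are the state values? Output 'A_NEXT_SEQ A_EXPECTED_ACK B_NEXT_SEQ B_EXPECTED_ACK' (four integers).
After event 0: A_seq=1000 A_ack=7000 B_seq=7048 B_ack=1000
After event 1: A_seq=1000 A_ack=7000 B_seq=7232 B_ack=1000
After event 2: A_seq=1000 A_ack=7232 B_seq=7232 B_ack=1000
After event 3: A_seq=1068 A_ack=7232 B_seq=7232 B_ack=1068

1068 7232 7232 1068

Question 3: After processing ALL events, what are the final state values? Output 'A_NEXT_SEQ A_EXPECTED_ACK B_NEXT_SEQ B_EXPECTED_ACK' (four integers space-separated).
After event 0: A_seq=1000 A_ack=7000 B_seq=7048 B_ack=1000
After event 1: A_seq=1000 A_ack=7000 B_seq=7232 B_ack=1000
After event 2: A_seq=1000 A_ack=7232 B_seq=7232 B_ack=1000
After event 3: A_seq=1068 A_ack=7232 B_seq=7232 B_ack=1068
After event 4: A_seq=1068 A_ack=7338 B_seq=7338 B_ack=1068
After event 5: A_seq=1068 A_ack=7338 B_seq=7338 B_ack=1068
After event 6: A_seq=1254 A_ack=7338 B_seq=7338 B_ack=1254

Answer: 1254 7338 7338 1254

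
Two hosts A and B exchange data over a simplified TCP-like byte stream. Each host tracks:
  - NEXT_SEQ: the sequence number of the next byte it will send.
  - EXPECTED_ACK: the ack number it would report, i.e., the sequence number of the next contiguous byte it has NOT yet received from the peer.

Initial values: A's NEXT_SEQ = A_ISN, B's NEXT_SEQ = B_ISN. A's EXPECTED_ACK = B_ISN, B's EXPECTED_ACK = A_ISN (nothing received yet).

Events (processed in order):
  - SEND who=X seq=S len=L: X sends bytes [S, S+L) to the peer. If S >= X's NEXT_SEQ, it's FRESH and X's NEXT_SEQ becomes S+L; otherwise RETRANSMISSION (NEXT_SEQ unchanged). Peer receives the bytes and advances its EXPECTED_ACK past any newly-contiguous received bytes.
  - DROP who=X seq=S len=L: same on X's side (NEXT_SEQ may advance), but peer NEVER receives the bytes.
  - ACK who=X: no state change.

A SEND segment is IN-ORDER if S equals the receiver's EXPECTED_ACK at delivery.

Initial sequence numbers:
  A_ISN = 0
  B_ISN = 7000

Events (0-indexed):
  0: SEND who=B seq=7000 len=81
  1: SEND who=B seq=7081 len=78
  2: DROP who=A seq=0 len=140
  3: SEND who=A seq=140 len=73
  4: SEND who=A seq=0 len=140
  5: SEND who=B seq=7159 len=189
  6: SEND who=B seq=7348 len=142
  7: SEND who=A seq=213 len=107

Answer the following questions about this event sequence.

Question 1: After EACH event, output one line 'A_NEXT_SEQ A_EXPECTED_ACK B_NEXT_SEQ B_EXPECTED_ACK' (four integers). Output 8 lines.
0 7081 7081 0
0 7159 7159 0
140 7159 7159 0
213 7159 7159 0
213 7159 7159 213
213 7348 7348 213
213 7490 7490 213
320 7490 7490 320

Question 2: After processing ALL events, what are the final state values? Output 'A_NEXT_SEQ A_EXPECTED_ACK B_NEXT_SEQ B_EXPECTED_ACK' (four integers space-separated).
Answer: 320 7490 7490 320

Derivation:
After event 0: A_seq=0 A_ack=7081 B_seq=7081 B_ack=0
After event 1: A_seq=0 A_ack=7159 B_seq=7159 B_ack=0
After event 2: A_seq=140 A_ack=7159 B_seq=7159 B_ack=0
After event 3: A_seq=213 A_ack=7159 B_seq=7159 B_ack=0
After event 4: A_seq=213 A_ack=7159 B_seq=7159 B_ack=213
After event 5: A_seq=213 A_ack=7348 B_seq=7348 B_ack=213
After event 6: A_seq=213 A_ack=7490 B_seq=7490 B_ack=213
After event 7: A_seq=320 A_ack=7490 B_seq=7490 B_ack=320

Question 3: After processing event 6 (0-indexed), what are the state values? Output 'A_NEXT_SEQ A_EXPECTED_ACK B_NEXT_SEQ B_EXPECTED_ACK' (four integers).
After event 0: A_seq=0 A_ack=7081 B_seq=7081 B_ack=0
After event 1: A_seq=0 A_ack=7159 B_seq=7159 B_ack=0
After event 2: A_seq=140 A_ack=7159 B_seq=7159 B_ack=0
After event 3: A_seq=213 A_ack=7159 B_seq=7159 B_ack=0
After event 4: A_seq=213 A_ack=7159 B_seq=7159 B_ack=213
After event 5: A_seq=213 A_ack=7348 B_seq=7348 B_ack=213
After event 6: A_seq=213 A_ack=7490 B_seq=7490 B_ack=213

213 7490 7490 213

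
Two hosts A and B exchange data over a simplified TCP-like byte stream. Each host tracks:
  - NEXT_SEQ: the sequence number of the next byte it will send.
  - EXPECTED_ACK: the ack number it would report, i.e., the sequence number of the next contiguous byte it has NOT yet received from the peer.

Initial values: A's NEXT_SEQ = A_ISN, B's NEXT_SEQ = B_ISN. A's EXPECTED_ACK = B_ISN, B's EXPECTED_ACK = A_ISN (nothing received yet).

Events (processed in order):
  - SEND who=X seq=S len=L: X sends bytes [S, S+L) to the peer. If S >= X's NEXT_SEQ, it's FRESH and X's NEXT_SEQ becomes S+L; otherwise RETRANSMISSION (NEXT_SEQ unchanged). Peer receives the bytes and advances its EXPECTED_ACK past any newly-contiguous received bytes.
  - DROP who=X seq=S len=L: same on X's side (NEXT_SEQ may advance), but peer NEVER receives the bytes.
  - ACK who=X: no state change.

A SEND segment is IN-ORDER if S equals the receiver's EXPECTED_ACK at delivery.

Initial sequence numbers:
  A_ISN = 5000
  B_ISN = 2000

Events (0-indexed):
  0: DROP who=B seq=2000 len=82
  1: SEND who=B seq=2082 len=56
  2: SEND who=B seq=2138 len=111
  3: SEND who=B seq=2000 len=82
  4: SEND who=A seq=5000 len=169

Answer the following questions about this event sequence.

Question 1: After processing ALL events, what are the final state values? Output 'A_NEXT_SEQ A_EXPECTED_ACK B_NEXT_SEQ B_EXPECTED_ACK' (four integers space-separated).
Answer: 5169 2249 2249 5169

Derivation:
After event 0: A_seq=5000 A_ack=2000 B_seq=2082 B_ack=5000
After event 1: A_seq=5000 A_ack=2000 B_seq=2138 B_ack=5000
After event 2: A_seq=5000 A_ack=2000 B_seq=2249 B_ack=5000
After event 3: A_seq=5000 A_ack=2249 B_seq=2249 B_ack=5000
After event 4: A_seq=5169 A_ack=2249 B_seq=2249 B_ack=5169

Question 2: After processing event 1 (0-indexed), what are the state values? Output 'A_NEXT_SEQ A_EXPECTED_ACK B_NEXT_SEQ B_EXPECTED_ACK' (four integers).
After event 0: A_seq=5000 A_ack=2000 B_seq=2082 B_ack=5000
After event 1: A_seq=5000 A_ack=2000 B_seq=2138 B_ack=5000

5000 2000 2138 5000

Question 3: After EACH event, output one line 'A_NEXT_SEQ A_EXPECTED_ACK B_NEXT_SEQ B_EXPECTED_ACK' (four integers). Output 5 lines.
5000 2000 2082 5000
5000 2000 2138 5000
5000 2000 2249 5000
5000 2249 2249 5000
5169 2249 2249 5169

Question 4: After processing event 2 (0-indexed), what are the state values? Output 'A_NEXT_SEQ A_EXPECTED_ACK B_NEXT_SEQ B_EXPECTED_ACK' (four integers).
After event 0: A_seq=5000 A_ack=2000 B_seq=2082 B_ack=5000
After event 1: A_seq=5000 A_ack=2000 B_seq=2138 B_ack=5000
After event 2: A_seq=5000 A_ack=2000 B_seq=2249 B_ack=5000

5000 2000 2249 5000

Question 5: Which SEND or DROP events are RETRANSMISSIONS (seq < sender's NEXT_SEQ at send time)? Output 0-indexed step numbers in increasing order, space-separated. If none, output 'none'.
Step 0: DROP seq=2000 -> fresh
Step 1: SEND seq=2082 -> fresh
Step 2: SEND seq=2138 -> fresh
Step 3: SEND seq=2000 -> retransmit
Step 4: SEND seq=5000 -> fresh

Answer: 3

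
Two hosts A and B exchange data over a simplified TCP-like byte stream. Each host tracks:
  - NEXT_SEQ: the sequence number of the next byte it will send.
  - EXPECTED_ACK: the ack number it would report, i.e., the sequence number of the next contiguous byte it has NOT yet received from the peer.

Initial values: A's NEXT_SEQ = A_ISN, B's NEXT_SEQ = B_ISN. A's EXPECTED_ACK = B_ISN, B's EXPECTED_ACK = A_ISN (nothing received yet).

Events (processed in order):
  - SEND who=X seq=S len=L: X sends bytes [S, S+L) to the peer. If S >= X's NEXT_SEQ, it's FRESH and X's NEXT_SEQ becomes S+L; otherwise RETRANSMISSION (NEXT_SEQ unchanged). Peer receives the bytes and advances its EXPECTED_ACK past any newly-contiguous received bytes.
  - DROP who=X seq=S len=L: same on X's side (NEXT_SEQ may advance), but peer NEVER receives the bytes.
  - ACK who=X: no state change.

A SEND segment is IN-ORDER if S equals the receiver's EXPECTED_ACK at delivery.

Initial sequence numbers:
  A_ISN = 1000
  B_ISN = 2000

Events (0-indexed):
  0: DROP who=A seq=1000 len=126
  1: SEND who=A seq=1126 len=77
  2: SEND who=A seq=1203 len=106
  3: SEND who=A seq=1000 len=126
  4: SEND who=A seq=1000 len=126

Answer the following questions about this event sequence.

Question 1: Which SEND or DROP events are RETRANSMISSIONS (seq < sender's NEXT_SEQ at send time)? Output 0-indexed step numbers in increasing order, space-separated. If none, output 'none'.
Answer: 3 4

Derivation:
Step 0: DROP seq=1000 -> fresh
Step 1: SEND seq=1126 -> fresh
Step 2: SEND seq=1203 -> fresh
Step 3: SEND seq=1000 -> retransmit
Step 4: SEND seq=1000 -> retransmit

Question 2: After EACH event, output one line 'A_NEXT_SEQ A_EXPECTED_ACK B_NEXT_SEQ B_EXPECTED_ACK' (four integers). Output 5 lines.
1126 2000 2000 1000
1203 2000 2000 1000
1309 2000 2000 1000
1309 2000 2000 1309
1309 2000 2000 1309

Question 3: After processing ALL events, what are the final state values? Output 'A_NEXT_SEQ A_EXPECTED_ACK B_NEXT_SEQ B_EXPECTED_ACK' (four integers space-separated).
Answer: 1309 2000 2000 1309

Derivation:
After event 0: A_seq=1126 A_ack=2000 B_seq=2000 B_ack=1000
After event 1: A_seq=1203 A_ack=2000 B_seq=2000 B_ack=1000
After event 2: A_seq=1309 A_ack=2000 B_seq=2000 B_ack=1000
After event 3: A_seq=1309 A_ack=2000 B_seq=2000 B_ack=1309
After event 4: A_seq=1309 A_ack=2000 B_seq=2000 B_ack=1309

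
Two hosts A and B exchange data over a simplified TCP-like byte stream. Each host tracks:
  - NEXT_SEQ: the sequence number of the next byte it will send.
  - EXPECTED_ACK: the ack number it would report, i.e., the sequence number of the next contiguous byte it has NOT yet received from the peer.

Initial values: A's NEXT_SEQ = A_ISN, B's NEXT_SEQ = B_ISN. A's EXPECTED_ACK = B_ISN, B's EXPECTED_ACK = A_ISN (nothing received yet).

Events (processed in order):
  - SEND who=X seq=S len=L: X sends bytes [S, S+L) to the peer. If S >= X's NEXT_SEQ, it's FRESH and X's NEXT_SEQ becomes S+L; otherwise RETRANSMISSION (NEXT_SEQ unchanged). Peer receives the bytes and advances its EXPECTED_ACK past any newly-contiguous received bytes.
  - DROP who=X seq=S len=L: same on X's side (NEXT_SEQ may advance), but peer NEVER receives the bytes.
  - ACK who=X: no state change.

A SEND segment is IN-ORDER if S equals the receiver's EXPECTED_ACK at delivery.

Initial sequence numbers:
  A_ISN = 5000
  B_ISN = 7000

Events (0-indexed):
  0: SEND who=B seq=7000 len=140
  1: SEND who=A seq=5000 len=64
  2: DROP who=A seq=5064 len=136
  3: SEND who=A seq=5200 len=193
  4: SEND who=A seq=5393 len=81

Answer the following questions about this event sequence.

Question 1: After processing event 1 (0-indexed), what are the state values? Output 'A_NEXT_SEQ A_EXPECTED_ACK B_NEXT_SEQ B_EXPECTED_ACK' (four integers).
After event 0: A_seq=5000 A_ack=7140 B_seq=7140 B_ack=5000
After event 1: A_seq=5064 A_ack=7140 B_seq=7140 B_ack=5064

5064 7140 7140 5064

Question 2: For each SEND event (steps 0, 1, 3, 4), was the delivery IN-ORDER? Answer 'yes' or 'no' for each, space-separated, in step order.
Step 0: SEND seq=7000 -> in-order
Step 1: SEND seq=5000 -> in-order
Step 3: SEND seq=5200 -> out-of-order
Step 4: SEND seq=5393 -> out-of-order

Answer: yes yes no no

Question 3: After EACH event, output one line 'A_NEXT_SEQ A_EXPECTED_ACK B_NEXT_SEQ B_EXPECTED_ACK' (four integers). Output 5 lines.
5000 7140 7140 5000
5064 7140 7140 5064
5200 7140 7140 5064
5393 7140 7140 5064
5474 7140 7140 5064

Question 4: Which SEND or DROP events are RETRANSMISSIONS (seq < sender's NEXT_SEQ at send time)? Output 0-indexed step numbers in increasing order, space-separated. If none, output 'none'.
Answer: none

Derivation:
Step 0: SEND seq=7000 -> fresh
Step 1: SEND seq=5000 -> fresh
Step 2: DROP seq=5064 -> fresh
Step 3: SEND seq=5200 -> fresh
Step 4: SEND seq=5393 -> fresh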